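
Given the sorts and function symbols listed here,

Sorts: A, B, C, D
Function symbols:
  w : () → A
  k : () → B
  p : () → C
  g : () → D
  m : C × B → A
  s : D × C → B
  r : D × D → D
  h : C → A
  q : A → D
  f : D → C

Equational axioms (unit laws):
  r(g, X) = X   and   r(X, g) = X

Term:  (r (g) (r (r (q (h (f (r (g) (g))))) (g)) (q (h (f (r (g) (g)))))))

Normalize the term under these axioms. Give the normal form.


1. (r (g) (r (r (q (h (f (r (g) (g))))) (g)) (q (h (f (r (g) (g)))))))  →  (r (r (q (h (f (r (g) (g))))) (g)) (q (h (f (r (g) (g))))))
2. (r (r (q (h (f (r (g) (g))))) (g)) (q (h (f (r (g) (g))))))  →  (r (q (h (f (r (g) (g))))) (q (h (f (r (g) (g))))))
3. (r (q (h (f (r (g) (g))))) (q (h (f (r (g) (g))))))  →  (r (q (h (f (g)))) (q (h (f (r (g) (g))))))
4. (r (q (h (f (g)))) (q (h (f (r (g) (g))))))  →  (r (q (h (f (g)))) (q (h (f (g)))))

normal form = (r (q (h (f (g)))) (q (h (f (g)))))


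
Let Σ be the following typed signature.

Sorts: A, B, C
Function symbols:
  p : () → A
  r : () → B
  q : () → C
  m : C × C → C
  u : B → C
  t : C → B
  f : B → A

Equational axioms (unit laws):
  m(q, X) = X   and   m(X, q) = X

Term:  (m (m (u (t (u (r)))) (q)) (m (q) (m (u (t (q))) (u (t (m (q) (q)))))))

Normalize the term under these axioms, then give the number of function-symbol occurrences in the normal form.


size = 12

1. (m (m (u (t (u (r)))) (q)) (m (q) (m (u (t (q))) (u (t (m (q) (q)))))))  →  (m (u (t (u (r)))) (m (q) (m (u (t (q))) (u (t (m (q) (q)))))))
2. (m (u (t (u (r)))) (m (q) (m (u (t (q))) (u (t (m (q) (q)))))))  →  (m (u (t (u (r)))) (m (u (t (q))) (u (t (m (q) (q))))))
3. (m (u (t (u (r)))) (m (u (t (q))) (u (t (m (q) (q))))))  →  (m (u (t (u (r)))) (m (u (t (q))) (u (t (q)))))
normal form: (m (u (t (u (r)))) (m (u (t (q))) (u (t (q)))))


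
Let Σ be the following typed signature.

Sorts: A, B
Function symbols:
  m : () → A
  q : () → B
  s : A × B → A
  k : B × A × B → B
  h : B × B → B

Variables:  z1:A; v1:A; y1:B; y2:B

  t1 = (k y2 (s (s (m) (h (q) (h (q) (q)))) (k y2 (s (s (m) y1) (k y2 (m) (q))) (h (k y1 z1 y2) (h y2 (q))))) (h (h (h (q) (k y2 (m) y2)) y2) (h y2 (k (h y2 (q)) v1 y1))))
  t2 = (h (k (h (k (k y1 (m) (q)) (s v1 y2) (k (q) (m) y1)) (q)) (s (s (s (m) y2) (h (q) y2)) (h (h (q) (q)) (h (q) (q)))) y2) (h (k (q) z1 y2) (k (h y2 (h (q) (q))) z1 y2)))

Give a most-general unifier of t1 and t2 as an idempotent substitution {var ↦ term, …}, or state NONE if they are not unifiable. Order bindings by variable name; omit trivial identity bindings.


NONE (not unifiable)

head clash or occurs-check failure — not unifiable


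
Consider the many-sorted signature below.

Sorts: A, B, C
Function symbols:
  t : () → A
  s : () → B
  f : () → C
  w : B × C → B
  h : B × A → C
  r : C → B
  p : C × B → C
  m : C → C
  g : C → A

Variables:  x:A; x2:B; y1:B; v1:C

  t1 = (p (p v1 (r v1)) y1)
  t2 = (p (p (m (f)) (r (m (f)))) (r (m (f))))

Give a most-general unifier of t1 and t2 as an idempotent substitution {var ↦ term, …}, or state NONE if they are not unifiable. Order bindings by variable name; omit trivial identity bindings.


{v1 ↦ (m (f)), y1 ↦ (r (m (f)))}


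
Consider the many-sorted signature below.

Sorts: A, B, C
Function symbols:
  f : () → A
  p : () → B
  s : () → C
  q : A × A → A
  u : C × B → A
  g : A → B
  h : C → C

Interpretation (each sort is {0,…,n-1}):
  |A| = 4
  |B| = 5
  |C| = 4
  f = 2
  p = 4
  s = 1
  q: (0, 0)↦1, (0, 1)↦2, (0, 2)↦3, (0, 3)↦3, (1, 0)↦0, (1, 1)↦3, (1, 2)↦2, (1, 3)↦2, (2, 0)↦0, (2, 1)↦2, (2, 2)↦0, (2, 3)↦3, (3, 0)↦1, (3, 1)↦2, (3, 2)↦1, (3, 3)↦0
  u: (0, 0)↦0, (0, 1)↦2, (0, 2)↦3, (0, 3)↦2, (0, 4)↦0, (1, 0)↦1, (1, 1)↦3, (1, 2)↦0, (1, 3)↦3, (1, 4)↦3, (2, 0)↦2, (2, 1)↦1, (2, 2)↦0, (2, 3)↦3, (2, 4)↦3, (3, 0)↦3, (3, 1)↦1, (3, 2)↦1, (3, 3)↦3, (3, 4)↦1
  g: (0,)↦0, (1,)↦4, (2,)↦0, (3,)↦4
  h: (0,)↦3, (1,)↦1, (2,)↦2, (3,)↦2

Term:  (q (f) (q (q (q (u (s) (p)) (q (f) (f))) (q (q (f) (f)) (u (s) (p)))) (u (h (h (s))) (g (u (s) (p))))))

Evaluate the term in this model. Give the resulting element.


value = 3

  f = 2
  s = 1
  p = 4
  (u (s) (p)) = u(1, 4) = 3
  f = 2
  f = 2
  (q (f) (f)) = q(2, 2) = 0
  (q (u (s) (p)) (q (f) (f))) = q(3, 0) = 1
  f = 2
  f = 2
  (q (f) (f)) = q(2, 2) = 0
  s = 1
  p = 4
  (u (s) (p)) = u(1, 4) = 3
  (q (q (f) (f)) (u (s) (p))) = q(0, 3) = 3
  (q (q (u (s) (p)) (q (f) (f))) (q (q (f) (f)) (u (s) (p)))) = q(1, 3) = 2
  s = 1
  (h (s)) = h(1,) = 1
  (h (h (s))) = h(1,) = 1
  s = 1
  p = 4
  (u (s) (p)) = u(1, 4) = 3
  (g (u (s) (p))) = g(3,) = 4
  (u (h (h (s))) (g (u (s) (p)))) = u(1, 4) = 3
  (q (q (q (u (s) (p)) (q (f) (f))) (q (q (f) (f)) (u (s) (p)))) (u (h (h (s))) (g (u (s) (p))))) = q(2, 3) = 3
  (q (f) (q (q (q (u (s) (p)) (q (f) (f))) (q (q (f) (f)) (u (s) (p)))) (u (h (h (s))) (g (u (s) (p)))))) = q(2, 3) = 3


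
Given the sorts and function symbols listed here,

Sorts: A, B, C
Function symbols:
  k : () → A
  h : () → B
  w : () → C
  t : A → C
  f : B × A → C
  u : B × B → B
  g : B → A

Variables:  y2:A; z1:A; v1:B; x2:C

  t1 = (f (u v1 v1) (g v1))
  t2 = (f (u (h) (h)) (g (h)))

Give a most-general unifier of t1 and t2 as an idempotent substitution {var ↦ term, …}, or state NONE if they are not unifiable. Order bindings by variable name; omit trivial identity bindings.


{v1 ↦ (h)}


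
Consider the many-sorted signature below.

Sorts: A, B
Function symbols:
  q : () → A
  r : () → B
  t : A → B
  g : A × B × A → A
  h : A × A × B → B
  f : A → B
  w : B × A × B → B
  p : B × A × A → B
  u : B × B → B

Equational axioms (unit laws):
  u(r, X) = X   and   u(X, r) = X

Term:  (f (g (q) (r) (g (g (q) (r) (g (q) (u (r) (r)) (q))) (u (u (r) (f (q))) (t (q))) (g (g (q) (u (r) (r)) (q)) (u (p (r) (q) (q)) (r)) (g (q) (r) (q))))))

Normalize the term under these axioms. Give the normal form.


normal form = (f (g (q) (r) (g (g (q) (r) (g (q) (r) (q))) (u (f (q)) (t (q))) (g (g (q) (r) (q)) (p (r) (q) (q)) (g (q) (r) (q))))))

1. (f (g (q) (r) (g (g (q) (r) (g (q) (u (r) (r)) (q))) (u (u (r) (f (q))) (t (q))) (g (g (q) (u (r) (r)) (q)) (u (p (r) (q) (q)) (r)) (g (q) (r) (q))))))  →  (f (g (q) (r) (g (g (q) (r) (g (q) (r) (q))) (u (u (r) (f (q))) (t (q))) (g (g (q) (u (r) (r)) (q)) (u (p (r) (q) (q)) (r)) (g (q) (r) (q))))))
2. (f (g (q) (r) (g (g (q) (r) (g (q) (r) (q))) (u (u (r) (f (q))) (t (q))) (g (g (q) (u (r) (r)) (q)) (u (p (r) (q) (q)) (r)) (g (q) (r) (q))))))  →  (f (g (q) (r) (g (g (q) (r) (g (q) (r) (q))) (u (f (q)) (t (q))) (g (g (q) (u (r) (r)) (q)) (u (p (r) (q) (q)) (r)) (g (q) (r) (q))))))
3. (f (g (q) (r) (g (g (q) (r) (g (q) (r) (q))) (u (f (q)) (t (q))) (g (g (q) (u (r) (r)) (q)) (u (p (r) (q) (q)) (r)) (g (q) (r) (q))))))  →  (f (g (q) (r) (g (g (q) (r) (g (q) (r) (q))) (u (f (q)) (t (q))) (g (g (q) (r) (q)) (u (p (r) (q) (q)) (r)) (g (q) (r) (q))))))
4. (f (g (q) (r) (g (g (q) (r) (g (q) (r) (q))) (u (f (q)) (t (q))) (g (g (q) (r) (q)) (u (p (r) (q) (q)) (r)) (g (q) (r) (q))))))  →  (f (g (q) (r) (g (g (q) (r) (g (q) (r) (q))) (u (f (q)) (t (q))) (g (g (q) (r) (q)) (p (r) (q) (q)) (g (q) (r) (q))))))


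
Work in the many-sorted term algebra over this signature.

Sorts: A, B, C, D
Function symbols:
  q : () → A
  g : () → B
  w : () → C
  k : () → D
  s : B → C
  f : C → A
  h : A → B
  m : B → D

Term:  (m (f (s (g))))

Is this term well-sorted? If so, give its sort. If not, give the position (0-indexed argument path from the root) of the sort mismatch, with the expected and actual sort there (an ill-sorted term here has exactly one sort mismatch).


      (g) : B
    (s (g)) : C
  (f (s (g))) : A
(m (f (s (g)))) : ✗ arg 0 at [0] has sort A, expected B

ill-sorted at position [0]: expected B, got A


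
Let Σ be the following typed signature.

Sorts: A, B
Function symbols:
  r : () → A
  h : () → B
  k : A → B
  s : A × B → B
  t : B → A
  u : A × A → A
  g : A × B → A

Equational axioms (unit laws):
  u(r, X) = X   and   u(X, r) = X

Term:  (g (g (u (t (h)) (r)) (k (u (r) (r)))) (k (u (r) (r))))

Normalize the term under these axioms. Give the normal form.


normal form = (g (g (t (h)) (k (r))) (k (r)))

1. (g (g (u (t (h)) (r)) (k (u (r) (r)))) (k (u (r) (r))))  →  (g (g (t (h)) (k (u (r) (r)))) (k (u (r) (r))))
2. (g (g (t (h)) (k (u (r) (r)))) (k (u (r) (r))))  →  (g (g (t (h)) (k (r))) (k (u (r) (r))))
3. (g (g (t (h)) (k (r))) (k (u (r) (r))))  →  (g (g (t (h)) (k (r))) (k (r)))


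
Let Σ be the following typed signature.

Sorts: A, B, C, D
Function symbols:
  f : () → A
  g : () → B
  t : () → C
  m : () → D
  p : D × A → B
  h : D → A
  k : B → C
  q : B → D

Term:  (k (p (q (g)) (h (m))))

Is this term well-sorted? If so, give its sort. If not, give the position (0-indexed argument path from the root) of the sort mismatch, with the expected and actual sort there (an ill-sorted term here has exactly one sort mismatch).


      (g) : B
    (q (g)) : D
      (m) : D
    (h (m)) : A
  (p (q (g)) (h (m))) : B
(k (p (q (g)) (h (m)))) : C

well-sorted; sort = C


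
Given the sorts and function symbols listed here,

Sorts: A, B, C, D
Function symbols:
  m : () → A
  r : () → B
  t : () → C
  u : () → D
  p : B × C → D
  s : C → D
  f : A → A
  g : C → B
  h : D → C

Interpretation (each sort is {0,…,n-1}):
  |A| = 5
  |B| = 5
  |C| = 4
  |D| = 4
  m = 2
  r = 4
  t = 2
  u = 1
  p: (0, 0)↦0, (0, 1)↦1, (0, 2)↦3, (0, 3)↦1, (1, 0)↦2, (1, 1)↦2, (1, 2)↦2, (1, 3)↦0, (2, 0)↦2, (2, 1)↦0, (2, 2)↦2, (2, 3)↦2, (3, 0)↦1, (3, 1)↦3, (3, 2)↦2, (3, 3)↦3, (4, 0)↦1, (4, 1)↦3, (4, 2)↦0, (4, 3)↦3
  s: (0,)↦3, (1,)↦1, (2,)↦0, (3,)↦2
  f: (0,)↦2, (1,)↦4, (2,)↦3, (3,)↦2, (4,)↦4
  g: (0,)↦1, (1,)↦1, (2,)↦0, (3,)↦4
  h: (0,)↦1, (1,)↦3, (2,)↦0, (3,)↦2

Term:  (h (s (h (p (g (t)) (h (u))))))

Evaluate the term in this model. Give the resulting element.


value = 0

  t = 2
  (g (t)) = g(2,) = 0
  u = 1
  (h (u)) = h(1,) = 3
  (p (g (t)) (h (u))) = p(0, 3) = 1
  (h (p (g (t)) (h (u)))) = h(1,) = 3
  (s (h (p (g (t)) (h (u))))) = s(3,) = 2
  (h (s (h (p (g (t)) (h (u)))))) = h(2,) = 0


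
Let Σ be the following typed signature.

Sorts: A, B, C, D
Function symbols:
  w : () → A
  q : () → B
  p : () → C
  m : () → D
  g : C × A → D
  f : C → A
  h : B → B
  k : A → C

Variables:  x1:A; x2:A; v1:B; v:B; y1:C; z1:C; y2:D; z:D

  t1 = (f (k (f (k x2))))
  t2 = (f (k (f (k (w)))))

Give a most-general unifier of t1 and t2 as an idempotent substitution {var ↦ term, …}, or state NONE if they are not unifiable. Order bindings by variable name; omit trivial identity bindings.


{x2 ↦ (w)}


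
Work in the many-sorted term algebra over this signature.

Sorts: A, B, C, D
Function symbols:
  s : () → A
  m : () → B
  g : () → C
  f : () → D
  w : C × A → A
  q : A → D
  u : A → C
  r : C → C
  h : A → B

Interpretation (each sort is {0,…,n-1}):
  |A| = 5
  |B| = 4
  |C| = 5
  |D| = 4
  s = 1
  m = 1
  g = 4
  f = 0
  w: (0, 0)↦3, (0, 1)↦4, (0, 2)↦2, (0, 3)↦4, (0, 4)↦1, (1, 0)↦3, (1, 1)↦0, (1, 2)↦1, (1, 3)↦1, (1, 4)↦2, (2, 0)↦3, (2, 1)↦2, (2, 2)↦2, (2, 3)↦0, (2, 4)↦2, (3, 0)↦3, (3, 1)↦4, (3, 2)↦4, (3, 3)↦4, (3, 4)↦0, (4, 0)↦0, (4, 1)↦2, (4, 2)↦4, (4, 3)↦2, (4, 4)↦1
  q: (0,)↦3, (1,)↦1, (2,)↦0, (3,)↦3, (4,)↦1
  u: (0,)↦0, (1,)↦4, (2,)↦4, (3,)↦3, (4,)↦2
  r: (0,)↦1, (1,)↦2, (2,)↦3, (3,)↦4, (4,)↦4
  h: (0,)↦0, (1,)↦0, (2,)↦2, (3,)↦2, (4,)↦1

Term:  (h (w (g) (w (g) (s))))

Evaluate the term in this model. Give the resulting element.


  g = 4
  g = 4
  s = 1
  (w (g) (s)) = w(4, 1) = 2
  (w (g) (w (g) (s))) = w(4, 2) = 4
  (h (w (g) (w (g) (s)))) = h(4,) = 1

value = 1


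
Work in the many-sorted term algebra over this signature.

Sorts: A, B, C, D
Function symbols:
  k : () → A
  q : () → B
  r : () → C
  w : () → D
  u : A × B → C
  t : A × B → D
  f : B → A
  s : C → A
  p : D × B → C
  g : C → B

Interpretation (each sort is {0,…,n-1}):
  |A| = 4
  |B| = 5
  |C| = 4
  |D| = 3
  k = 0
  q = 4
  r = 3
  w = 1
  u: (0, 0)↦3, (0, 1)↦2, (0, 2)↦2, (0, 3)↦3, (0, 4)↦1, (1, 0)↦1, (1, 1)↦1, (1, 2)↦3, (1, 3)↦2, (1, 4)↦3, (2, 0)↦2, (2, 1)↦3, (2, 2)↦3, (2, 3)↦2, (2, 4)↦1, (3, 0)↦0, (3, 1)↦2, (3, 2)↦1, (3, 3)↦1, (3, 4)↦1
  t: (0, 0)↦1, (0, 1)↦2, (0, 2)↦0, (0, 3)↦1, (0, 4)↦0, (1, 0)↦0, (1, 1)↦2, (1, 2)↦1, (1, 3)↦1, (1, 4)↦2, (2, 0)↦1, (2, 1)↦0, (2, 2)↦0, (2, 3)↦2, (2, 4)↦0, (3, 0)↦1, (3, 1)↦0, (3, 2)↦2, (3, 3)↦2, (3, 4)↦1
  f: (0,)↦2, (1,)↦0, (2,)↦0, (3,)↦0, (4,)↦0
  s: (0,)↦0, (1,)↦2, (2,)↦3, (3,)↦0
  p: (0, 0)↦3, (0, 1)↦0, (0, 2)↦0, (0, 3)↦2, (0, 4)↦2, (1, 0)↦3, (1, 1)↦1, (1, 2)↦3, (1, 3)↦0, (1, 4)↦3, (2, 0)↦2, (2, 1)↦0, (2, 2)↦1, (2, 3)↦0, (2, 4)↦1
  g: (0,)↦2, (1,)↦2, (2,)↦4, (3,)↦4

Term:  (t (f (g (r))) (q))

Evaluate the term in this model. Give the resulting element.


  r = 3
  (g (r)) = g(3,) = 4
  (f (g (r))) = f(4,) = 0
  q = 4
  (t (f (g (r))) (q)) = t(0, 4) = 0

value = 0


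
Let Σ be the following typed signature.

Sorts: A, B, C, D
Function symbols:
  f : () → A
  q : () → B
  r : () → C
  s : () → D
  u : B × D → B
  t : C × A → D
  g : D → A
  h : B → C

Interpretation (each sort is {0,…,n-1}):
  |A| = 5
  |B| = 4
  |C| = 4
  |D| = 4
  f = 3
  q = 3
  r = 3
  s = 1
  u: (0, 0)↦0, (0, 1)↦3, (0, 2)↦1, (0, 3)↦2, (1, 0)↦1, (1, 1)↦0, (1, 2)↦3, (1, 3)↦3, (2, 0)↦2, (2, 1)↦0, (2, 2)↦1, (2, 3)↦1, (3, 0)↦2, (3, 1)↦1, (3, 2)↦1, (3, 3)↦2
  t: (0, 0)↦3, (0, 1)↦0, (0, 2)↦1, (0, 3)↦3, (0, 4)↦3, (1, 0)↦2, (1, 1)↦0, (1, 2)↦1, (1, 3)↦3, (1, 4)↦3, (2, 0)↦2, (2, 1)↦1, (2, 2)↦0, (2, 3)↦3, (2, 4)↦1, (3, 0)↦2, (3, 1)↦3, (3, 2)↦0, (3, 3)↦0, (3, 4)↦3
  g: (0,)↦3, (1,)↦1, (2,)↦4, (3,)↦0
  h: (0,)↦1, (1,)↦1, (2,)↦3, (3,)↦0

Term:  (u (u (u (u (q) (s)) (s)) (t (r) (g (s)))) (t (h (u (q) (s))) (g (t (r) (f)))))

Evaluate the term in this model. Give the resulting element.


value = 1

  q = 3
  s = 1
  (u (q) (s)) = u(3, 1) = 1
  s = 1
  (u (u (q) (s)) (s)) = u(1, 1) = 0
  r = 3
  s = 1
  (g (s)) = g(1,) = 1
  (t (r) (g (s))) = t(3, 1) = 3
  (u (u (u (q) (s)) (s)) (t (r) (g (s)))) = u(0, 3) = 2
  q = 3
  s = 1
  (u (q) (s)) = u(3, 1) = 1
  (h (u (q) (s))) = h(1,) = 1
  r = 3
  f = 3
  (t (r) (f)) = t(3, 3) = 0
  (g (t (r) (f))) = g(0,) = 3
  (t (h (u (q) (s))) (g (t (r) (f)))) = t(1, 3) = 3
  (u (u (u (u (q) (s)) (s)) (t (r) (g (s)))) (t (h (u (q) (s))) (g (t (r) (f))))) = u(2, 3) = 1


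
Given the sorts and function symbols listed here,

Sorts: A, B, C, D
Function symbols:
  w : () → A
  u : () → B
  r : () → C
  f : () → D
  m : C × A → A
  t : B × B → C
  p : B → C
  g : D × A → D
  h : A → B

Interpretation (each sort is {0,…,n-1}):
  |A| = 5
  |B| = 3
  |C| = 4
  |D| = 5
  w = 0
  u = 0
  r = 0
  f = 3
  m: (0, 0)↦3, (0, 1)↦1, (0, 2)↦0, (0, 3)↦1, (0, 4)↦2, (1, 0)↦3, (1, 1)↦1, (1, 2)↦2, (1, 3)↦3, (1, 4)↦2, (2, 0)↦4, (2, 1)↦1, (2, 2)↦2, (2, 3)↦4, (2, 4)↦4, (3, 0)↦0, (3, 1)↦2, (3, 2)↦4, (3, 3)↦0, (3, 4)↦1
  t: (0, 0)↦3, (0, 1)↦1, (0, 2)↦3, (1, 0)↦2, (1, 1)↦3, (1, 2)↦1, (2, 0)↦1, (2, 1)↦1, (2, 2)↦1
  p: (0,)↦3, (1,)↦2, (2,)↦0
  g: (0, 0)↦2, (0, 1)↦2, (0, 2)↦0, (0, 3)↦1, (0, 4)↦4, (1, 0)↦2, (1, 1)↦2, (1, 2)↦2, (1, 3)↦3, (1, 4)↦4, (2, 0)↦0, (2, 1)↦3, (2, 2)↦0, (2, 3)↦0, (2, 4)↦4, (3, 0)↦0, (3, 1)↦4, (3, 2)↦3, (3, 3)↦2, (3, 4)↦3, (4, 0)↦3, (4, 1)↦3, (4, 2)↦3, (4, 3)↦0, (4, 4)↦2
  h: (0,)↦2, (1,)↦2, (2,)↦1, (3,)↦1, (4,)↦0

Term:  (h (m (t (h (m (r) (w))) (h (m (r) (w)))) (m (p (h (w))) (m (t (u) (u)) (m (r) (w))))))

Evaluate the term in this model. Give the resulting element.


  r = 0
  w = 0
  (m (r) (w)) = m(0, 0) = 3
  (h (m (r) (w))) = h(3,) = 1
  r = 0
  w = 0
  (m (r) (w)) = m(0, 0) = 3
  (h (m (r) (w))) = h(3,) = 1
  (t (h (m (r) (w))) (h (m (r) (w)))) = t(1, 1) = 3
  w = 0
  (h (w)) = h(0,) = 2
  (p (h (w))) = p(2,) = 0
  u = 0
  u = 0
  (t (u) (u)) = t(0, 0) = 3
  r = 0
  w = 0
  (m (r) (w)) = m(0, 0) = 3
  (m (t (u) (u)) (m (r) (w))) = m(3, 3) = 0
  (m (p (h (w))) (m (t (u) (u)) (m (r) (w)))) = m(0, 0) = 3
  (m (t (h (m (r) (w))) (h (m (r) (w)))) (m (p (h (w))) (m (t (u) (u)) (m (r) (w))))) = m(3, 3) = 0
  (h (m (t (h (m (r) (w))) (h (m (r) (w)))) (m (p (h (w))) (m (t (u) (u)) (m (r) (w)))))) = h(0,) = 2

value = 2


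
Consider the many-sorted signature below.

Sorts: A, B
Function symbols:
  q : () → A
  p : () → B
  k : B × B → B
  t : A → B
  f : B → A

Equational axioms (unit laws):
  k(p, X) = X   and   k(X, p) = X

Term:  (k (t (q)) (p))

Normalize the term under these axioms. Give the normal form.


normal form = (t (q))

1. (k (t (q)) (p))  →  (t (q))


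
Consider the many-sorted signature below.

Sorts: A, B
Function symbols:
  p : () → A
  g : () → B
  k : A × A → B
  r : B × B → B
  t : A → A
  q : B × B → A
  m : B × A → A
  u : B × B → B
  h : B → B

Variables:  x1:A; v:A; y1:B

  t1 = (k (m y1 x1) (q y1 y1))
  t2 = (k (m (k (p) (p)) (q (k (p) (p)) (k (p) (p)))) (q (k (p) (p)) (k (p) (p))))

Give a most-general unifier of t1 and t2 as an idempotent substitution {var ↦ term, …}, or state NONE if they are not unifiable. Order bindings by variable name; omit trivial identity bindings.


{x1 ↦ (q (k (p) (p)) (k (p) (p))), y1 ↦ (k (p) (p))}


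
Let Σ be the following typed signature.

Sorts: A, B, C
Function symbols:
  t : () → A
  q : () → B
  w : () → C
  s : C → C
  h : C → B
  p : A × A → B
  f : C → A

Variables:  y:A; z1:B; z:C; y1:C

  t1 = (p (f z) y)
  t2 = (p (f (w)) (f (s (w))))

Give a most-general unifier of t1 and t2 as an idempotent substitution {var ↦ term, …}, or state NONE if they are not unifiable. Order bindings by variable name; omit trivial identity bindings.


{y ↦ (f (s (w))), z ↦ (w)}


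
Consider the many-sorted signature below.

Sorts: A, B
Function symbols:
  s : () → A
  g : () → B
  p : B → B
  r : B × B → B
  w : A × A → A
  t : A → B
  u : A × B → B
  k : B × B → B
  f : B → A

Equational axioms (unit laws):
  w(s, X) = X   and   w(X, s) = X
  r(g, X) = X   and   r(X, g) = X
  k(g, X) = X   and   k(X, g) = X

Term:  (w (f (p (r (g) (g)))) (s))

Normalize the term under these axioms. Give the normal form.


normal form = (f (p (g)))

1. (w (f (p (r (g) (g)))) (s))  →  (f (p (r (g) (g))))
2. (f (p (r (g) (g))))  →  (f (p (g)))


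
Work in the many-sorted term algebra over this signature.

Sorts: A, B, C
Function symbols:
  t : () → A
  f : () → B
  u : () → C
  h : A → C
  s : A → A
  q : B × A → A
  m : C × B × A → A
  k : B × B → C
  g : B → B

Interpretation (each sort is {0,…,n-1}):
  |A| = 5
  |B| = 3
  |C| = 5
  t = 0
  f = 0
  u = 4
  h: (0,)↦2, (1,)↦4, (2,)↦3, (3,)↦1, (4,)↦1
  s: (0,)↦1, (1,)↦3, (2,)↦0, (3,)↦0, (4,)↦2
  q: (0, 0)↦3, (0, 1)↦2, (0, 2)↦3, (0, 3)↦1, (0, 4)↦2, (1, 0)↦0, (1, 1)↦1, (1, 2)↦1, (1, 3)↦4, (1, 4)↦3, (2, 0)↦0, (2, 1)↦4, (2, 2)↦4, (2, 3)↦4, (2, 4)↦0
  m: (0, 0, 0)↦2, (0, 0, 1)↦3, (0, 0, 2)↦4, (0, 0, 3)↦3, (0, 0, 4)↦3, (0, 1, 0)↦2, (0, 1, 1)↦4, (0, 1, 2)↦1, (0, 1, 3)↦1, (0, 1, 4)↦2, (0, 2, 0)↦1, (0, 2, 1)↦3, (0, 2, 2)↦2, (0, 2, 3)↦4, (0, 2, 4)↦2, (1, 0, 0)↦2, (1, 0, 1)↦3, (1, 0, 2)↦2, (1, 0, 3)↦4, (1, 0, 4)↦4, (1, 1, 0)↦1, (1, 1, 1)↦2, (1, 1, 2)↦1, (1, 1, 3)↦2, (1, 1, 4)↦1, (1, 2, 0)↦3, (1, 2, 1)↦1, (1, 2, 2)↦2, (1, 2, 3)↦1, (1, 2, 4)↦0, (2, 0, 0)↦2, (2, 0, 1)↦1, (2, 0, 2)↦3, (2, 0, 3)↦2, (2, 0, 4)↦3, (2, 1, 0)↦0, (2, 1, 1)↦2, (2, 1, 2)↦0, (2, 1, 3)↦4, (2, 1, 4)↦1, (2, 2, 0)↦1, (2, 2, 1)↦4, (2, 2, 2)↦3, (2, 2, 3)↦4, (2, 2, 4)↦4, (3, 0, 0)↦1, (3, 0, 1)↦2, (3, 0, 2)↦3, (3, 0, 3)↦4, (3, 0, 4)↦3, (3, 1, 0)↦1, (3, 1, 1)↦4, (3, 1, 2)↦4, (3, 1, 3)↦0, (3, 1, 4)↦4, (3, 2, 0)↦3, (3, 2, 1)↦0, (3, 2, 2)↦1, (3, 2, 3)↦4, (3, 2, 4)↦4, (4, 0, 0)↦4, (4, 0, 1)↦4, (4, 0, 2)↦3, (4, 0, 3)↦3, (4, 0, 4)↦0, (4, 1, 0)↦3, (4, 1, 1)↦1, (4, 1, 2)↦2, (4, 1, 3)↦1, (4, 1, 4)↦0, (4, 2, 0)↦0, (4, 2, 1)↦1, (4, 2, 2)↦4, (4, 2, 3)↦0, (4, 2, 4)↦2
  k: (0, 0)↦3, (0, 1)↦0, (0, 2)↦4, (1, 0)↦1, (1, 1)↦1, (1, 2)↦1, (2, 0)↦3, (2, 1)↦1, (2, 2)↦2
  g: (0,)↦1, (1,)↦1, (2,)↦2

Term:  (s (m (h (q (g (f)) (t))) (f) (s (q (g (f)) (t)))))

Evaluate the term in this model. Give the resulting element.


  f = 0
  (g (f)) = g(0,) = 1
  t = 0
  (q (g (f)) (t)) = q(1, 0) = 0
  (h (q (g (f)) (t))) = h(0,) = 2
  f = 0
  f = 0
  (g (f)) = g(0,) = 1
  t = 0
  (q (g (f)) (t)) = q(1, 0) = 0
  (s (q (g (f)) (t))) = s(0,) = 1
  (m (h (q (g (f)) (t))) (f) (s (q (g (f)) (t)))) = m(2, 0, 1) = 1
  (s (m (h (q (g (f)) (t))) (f) (s (q (g (f)) (t))))) = s(1,) = 3

value = 3


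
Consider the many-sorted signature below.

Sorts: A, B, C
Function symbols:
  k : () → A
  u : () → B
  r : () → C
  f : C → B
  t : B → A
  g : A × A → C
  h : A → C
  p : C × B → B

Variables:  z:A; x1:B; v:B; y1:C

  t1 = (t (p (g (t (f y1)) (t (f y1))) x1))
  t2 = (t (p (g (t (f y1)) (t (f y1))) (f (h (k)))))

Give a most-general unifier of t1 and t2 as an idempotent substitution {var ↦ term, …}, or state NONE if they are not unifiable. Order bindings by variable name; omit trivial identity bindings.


{x1 ↦ (f (h (k)))}


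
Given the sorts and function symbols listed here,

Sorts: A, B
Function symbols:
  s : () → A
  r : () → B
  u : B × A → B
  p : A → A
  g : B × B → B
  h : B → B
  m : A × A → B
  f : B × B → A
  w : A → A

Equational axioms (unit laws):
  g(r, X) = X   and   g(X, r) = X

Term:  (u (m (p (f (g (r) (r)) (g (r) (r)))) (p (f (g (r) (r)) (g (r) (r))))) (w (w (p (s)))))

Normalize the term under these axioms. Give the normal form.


1. (u (m (p (f (g (r) (r)) (g (r) (r)))) (p (f (g (r) (r)) (g (r) (r))))) (w (w (p (s)))))  →  (u (m (p (f (r) (g (r) (r)))) (p (f (g (r) (r)) (g (r) (r))))) (w (w (p (s)))))
2. (u (m (p (f (r) (g (r) (r)))) (p (f (g (r) (r)) (g (r) (r))))) (w (w (p (s)))))  →  (u (m (p (f (r) (r))) (p (f (g (r) (r)) (g (r) (r))))) (w (w (p (s)))))
3. (u (m (p (f (r) (r))) (p (f (g (r) (r)) (g (r) (r))))) (w (w (p (s)))))  →  (u (m (p (f (r) (r))) (p (f (r) (g (r) (r))))) (w (w (p (s)))))
4. (u (m (p (f (r) (r))) (p (f (r) (g (r) (r))))) (w (w (p (s)))))  →  (u (m (p (f (r) (r))) (p (f (r) (r)))) (w (w (p (s)))))

normal form = (u (m (p (f (r) (r))) (p (f (r) (r)))) (w (w (p (s)))))


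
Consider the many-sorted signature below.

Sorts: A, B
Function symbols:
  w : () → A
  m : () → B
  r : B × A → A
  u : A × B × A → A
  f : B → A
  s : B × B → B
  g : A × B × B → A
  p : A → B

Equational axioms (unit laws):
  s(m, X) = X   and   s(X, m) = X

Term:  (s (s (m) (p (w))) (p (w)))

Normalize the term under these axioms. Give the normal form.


1. (s (s (m) (p (w))) (p (w)))  →  (s (p (w)) (p (w)))

normal form = (s (p (w)) (p (w)))


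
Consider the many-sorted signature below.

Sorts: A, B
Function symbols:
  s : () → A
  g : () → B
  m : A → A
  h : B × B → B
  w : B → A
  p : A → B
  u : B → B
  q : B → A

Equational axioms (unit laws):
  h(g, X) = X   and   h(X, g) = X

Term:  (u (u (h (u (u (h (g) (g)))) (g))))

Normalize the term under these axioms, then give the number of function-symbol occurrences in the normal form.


1. (u (u (h (u (u (h (g) (g)))) (g))))  →  (u (u (u (u (h (g) (g))))))
2. (u (u (u (u (h (g) (g))))))  →  (u (u (u (u (g)))))
normal form: (u (u (u (u (g)))))

size = 5


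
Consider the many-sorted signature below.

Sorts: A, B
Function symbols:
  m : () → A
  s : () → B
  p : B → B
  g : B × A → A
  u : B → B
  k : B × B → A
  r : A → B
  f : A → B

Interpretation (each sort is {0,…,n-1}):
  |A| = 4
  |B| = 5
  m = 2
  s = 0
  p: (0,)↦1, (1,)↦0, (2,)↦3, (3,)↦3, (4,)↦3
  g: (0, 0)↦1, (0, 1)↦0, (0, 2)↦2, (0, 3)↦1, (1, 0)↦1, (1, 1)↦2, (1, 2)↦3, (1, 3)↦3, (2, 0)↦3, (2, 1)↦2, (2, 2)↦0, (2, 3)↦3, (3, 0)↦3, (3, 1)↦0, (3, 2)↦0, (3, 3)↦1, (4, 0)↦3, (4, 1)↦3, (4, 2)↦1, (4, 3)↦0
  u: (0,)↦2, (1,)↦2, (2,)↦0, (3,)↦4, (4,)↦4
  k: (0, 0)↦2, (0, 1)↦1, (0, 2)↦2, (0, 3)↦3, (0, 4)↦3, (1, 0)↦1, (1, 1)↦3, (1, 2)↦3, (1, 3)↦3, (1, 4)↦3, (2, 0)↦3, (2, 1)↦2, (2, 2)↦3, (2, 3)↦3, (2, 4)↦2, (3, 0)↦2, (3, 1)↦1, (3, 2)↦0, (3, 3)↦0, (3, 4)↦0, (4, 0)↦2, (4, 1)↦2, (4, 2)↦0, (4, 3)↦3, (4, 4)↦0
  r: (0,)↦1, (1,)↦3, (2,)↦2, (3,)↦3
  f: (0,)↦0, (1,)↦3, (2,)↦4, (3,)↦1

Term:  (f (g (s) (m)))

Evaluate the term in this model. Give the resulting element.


value = 4

  s = 0
  m = 2
  (g (s) (m)) = g(0, 2) = 2
  (f (g (s) (m))) = f(2,) = 4


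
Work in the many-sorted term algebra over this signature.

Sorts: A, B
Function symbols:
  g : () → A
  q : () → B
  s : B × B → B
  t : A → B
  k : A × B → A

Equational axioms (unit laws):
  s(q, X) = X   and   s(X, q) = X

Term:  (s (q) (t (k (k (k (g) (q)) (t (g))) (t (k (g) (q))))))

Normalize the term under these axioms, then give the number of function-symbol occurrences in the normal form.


1. (s (q) (t (k (k (k (g) (q)) (t (g))) (t (k (g) (q))))))  →  (t (k (k (k (g) (q)) (t (g))) (t (k (g) (q)))))
normal form: (t (k (k (k (g) (q)) (t (g))) (t (k (g) (q)))))

size = 12


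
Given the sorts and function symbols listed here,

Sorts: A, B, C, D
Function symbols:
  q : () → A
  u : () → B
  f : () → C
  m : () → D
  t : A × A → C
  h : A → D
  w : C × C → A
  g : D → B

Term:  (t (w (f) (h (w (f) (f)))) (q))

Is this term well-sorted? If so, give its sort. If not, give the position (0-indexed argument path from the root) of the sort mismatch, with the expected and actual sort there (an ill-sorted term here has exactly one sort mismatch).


    (f) : C
        (f) : C
        (f) : C
      (w (f) (f)) : A
    (h (w (f) (f))) : D
  (w (f) (h (w (f) (f)))) : ✗ arg 1 at [0, 1] has sort D, expected C
  (q) : A

ill-sorted at position [0, 1]: expected C, got D


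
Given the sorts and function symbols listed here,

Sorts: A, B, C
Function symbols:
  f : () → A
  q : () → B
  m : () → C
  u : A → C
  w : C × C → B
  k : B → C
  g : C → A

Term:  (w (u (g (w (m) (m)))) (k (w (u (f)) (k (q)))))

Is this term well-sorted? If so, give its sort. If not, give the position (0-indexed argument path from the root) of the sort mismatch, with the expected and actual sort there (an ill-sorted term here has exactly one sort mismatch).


        (m) : C
        (m) : C
      (w (m) (m)) : B
    (g (w (m) (m))) : ✗ arg 0 at [0, 0, 0] has sort B, expected C
        (f) : A
      (u (f)) : C
        (q) : B
      (k (q)) : C
    (w (u (f)) (k (q))) : B
  (k (w (u (f)) (k (q)))) : C

ill-sorted at position [0, 0, 0]: expected C, got B


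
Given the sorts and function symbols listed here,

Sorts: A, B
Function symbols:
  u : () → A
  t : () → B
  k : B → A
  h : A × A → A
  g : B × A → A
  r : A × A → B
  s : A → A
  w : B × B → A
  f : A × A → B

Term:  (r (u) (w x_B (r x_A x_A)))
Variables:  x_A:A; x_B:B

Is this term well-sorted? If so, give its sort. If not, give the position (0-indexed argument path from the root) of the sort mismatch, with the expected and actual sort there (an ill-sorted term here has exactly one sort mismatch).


well-sorted; sort = B

  (u) : A
    x_B : B
      x_A : A
      x_A : A
    (r x_A x_A) : B
  (w x_B (r x_A x_A)) : A
(r (u) (w x_B (r x_A x_A))) : B


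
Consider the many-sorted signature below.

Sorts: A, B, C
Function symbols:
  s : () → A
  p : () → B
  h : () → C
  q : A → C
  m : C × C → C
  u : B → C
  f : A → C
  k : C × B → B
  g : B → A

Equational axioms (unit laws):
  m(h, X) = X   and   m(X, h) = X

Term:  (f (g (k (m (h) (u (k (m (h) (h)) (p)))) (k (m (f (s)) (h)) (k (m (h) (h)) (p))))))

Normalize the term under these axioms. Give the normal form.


1. (f (g (k (m (h) (u (k (m (h) (h)) (p)))) (k (m (f (s)) (h)) (k (m (h) (h)) (p))))))  →  (f (g (k (u (k (m (h) (h)) (p))) (k (m (f (s)) (h)) (k (m (h) (h)) (p))))))
2. (f (g (k (u (k (m (h) (h)) (p))) (k (m (f (s)) (h)) (k (m (h) (h)) (p))))))  →  (f (g (k (u (k (h) (p))) (k (m (f (s)) (h)) (k (m (h) (h)) (p))))))
3. (f (g (k (u (k (h) (p))) (k (m (f (s)) (h)) (k (m (h) (h)) (p))))))  →  (f (g (k (u (k (h) (p))) (k (f (s)) (k (m (h) (h)) (p))))))
4. (f (g (k (u (k (h) (p))) (k (f (s)) (k (m (h) (h)) (p))))))  →  (f (g (k (u (k (h) (p))) (k (f (s)) (k (h) (p))))))

normal form = (f (g (k (u (k (h) (p))) (k (f (s)) (k (h) (p))))))


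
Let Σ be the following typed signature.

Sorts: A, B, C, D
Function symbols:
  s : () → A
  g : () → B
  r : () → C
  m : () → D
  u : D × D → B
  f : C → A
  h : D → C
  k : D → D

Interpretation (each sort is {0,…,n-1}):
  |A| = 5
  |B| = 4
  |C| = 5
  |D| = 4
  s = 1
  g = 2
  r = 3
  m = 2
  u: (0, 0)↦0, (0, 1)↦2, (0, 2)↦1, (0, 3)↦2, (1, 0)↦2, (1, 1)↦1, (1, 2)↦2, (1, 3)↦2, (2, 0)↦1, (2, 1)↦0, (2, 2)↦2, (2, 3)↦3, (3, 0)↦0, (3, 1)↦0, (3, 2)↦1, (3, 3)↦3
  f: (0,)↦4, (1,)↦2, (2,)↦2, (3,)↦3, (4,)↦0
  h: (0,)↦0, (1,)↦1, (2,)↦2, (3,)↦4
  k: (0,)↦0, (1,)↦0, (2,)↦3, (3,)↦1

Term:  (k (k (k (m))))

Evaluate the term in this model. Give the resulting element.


value = 0

  m = 2
  (k (m)) = k(2,) = 3
  (k (k (m))) = k(3,) = 1
  (k (k (k (m)))) = k(1,) = 0


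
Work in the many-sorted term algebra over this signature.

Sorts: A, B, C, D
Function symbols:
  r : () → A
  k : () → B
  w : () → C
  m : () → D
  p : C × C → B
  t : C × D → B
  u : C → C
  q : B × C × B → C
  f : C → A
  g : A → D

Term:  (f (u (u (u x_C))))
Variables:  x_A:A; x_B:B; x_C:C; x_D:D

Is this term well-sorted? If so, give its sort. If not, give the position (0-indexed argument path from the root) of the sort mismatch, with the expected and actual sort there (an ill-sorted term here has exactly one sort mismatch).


        x_C : C
      (u x_C) : C
    (u (u x_C)) : C
  (u (u (u x_C))) : C
(f (u (u (u x_C)))) : A

well-sorted; sort = A


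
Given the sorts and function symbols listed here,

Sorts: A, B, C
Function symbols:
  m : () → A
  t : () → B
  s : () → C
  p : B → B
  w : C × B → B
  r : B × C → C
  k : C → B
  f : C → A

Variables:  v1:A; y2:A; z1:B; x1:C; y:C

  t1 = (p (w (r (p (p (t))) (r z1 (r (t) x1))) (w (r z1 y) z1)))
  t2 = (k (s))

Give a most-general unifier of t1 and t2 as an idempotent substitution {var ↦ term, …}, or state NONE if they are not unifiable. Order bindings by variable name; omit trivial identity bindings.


NONE (not unifiable)

head clash or occurs-check failure — not unifiable


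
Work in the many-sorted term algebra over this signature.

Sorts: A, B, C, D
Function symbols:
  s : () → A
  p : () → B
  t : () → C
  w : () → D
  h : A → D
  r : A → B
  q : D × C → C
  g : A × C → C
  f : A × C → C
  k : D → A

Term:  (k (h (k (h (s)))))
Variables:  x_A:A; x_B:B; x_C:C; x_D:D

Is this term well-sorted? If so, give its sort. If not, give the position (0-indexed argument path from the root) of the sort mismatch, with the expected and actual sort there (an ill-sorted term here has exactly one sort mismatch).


well-sorted; sort = A

        (s) : A
      (h (s)) : D
    (k (h (s))) : A
  (h (k (h (s)))) : D
(k (h (k (h (s))))) : A


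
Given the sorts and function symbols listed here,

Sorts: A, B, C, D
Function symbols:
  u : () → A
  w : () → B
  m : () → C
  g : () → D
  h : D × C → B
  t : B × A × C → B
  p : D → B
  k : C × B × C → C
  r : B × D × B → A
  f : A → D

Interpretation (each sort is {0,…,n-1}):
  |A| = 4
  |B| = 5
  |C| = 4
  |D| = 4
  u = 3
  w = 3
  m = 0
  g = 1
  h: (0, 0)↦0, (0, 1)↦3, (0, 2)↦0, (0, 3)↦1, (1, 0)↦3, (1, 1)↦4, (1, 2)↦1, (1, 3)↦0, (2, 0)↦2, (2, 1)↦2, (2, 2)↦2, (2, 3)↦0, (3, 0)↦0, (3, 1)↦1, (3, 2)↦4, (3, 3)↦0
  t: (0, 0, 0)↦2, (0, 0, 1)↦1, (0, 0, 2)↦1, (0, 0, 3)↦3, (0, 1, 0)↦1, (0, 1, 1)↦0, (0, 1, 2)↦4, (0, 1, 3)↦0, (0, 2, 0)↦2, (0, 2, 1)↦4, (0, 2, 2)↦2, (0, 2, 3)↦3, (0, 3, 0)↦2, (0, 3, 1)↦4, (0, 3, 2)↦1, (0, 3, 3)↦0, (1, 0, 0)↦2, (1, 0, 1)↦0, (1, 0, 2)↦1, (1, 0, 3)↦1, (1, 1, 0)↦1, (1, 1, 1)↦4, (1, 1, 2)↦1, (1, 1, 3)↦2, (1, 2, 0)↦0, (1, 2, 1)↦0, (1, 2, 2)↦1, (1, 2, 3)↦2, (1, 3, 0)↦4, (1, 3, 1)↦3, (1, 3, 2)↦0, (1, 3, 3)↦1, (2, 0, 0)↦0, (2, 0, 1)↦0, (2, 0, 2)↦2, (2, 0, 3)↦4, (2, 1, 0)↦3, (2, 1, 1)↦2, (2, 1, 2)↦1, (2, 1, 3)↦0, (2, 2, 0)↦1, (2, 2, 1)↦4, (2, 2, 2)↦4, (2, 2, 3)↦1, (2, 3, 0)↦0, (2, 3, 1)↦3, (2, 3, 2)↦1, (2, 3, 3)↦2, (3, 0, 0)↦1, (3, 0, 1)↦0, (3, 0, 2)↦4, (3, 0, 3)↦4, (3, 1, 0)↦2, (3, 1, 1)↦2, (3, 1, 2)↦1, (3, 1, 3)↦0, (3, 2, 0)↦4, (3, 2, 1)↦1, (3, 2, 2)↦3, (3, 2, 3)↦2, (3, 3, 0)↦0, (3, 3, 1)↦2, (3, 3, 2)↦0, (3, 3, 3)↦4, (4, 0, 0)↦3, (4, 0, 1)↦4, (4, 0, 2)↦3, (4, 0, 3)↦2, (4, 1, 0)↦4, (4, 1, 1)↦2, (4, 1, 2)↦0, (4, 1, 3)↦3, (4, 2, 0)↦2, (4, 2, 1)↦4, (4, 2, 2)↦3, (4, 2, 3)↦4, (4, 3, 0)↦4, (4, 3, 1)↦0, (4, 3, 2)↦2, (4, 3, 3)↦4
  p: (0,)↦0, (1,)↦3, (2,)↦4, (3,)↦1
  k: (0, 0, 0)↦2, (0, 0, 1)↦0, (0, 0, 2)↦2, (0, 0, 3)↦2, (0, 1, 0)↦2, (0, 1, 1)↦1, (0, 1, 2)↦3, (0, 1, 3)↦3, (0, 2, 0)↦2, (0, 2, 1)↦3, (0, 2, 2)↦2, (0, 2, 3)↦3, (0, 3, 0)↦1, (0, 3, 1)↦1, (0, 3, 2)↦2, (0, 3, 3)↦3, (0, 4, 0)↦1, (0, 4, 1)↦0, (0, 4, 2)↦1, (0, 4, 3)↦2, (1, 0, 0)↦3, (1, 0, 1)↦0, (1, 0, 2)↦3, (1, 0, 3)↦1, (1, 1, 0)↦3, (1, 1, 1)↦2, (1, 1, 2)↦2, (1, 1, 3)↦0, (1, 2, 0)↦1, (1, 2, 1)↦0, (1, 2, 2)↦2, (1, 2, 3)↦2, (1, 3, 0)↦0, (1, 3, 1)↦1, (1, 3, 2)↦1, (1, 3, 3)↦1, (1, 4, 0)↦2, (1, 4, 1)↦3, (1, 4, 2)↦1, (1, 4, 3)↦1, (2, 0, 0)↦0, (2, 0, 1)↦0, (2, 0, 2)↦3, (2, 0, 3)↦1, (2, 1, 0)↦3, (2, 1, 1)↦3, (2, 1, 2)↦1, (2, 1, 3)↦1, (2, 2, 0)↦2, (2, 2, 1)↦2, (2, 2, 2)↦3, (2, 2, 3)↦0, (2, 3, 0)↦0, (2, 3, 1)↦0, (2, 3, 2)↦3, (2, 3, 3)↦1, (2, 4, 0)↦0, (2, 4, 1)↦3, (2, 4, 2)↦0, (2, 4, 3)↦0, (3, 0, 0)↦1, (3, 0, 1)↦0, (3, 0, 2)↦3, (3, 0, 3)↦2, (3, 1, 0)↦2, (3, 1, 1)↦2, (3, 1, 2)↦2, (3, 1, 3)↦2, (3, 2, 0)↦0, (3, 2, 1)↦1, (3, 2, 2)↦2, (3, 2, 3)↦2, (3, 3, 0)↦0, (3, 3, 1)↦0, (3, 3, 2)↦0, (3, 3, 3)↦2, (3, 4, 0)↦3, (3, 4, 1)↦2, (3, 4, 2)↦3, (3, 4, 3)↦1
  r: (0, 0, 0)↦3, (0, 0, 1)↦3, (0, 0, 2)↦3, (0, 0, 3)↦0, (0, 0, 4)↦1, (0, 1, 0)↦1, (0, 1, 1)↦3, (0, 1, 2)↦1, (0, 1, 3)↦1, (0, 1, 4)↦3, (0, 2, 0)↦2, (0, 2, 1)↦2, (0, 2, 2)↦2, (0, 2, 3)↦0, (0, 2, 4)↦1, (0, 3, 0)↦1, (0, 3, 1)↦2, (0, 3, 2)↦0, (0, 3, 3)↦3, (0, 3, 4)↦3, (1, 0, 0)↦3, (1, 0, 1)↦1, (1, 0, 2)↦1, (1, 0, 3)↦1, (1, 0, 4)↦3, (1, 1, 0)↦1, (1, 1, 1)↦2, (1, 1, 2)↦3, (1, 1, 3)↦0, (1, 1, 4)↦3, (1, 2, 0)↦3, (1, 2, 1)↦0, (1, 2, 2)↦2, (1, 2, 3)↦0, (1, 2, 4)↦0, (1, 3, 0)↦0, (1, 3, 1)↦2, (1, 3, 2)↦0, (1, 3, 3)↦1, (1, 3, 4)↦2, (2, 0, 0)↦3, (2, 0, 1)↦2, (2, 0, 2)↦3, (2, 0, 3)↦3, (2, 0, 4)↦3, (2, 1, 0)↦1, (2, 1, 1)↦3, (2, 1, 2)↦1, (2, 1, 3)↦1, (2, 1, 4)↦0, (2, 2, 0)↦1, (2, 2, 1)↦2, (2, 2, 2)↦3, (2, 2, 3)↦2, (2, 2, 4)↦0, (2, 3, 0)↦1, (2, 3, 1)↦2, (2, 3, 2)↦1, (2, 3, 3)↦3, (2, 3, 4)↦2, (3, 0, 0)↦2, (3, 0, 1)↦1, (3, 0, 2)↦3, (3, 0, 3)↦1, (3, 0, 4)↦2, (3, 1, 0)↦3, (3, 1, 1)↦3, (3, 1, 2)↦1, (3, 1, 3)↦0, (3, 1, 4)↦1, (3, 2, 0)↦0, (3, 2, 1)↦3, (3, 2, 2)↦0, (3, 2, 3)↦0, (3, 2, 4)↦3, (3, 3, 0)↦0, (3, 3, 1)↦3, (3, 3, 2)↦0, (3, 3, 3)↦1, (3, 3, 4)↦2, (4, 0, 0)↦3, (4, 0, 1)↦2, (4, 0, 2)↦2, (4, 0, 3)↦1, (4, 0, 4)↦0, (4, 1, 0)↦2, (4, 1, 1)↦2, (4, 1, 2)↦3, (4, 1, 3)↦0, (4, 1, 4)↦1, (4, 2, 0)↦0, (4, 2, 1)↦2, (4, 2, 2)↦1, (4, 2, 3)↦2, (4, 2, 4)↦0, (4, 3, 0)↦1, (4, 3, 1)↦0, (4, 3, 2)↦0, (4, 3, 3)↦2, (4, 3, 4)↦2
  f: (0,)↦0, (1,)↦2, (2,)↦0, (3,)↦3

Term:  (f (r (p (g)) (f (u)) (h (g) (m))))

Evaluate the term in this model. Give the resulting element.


value = 2

  g = 1
  (p (g)) = p(1,) = 3
  u = 3
  (f (u)) = f(3,) = 3
  g = 1
  m = 0
  (h (g) (m)) = h(1, 0) = 3
  (r (p (g)) (f (u)) (h (g) (m))) = r(3, 3, 3) = 1
  (f (r (p (g)) (f (u)) (h (g) (m)))) = f(1,) = 2


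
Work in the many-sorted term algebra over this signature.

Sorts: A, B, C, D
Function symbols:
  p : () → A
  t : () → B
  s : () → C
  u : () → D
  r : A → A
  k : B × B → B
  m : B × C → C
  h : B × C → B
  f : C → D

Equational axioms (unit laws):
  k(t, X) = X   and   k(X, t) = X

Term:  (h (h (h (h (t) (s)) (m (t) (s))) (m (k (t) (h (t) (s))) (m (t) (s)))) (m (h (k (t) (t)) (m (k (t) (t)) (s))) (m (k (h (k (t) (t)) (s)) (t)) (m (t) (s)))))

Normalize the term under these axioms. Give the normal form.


1. (h (h (h (h (t) (s)) (m (t) (s))) (m (k (t) (h (t) (s))) (m (t) (s)))) (m (h (k (t) (t)) (m (k (t) (t)) (s))) (m (k (h (k (t) (t)) (s)) (t)) (m (t) (s)))))  →  (h (h (h (h (t) (s)) (m (t) (s))) (m (h (t) (s)) (m (t) (s)))) (m (h (k (t) (t)) (m (k (t) (t)) (s))) (m (k (h (k (t) (t)) (s)) (t)) (m (t) (s)))))
2. (h (h (h (h (t) (s)) (m (t) (s))) (m (h (t) (s)) (m (t) (s)))) (m (h (k (t) (t)) (m (k (t) (t)) (s))) (m (k (h (k (t) (t)) (s)) (t)) (m (t) (s)))))  →  (h (h (h (h (t) (s)) (m (t) (s))) (m (h (t) (s)) (m (t) (s)))) (m (h (t) (m (k (t) (t)) (s))) (m (k (h (k (t) (t)) (s)) (t)) (m (t) (s)))))
3. (h (h (h (h (t) (s)) (m (t) (s))) (m (h (t) (s)) (m (t) (s)))) (m (h (t) (m (k (t) (t)) (s))) (m (k (h (k (t) (t)) (s)) (t)) (m (t) (s)))))  →  (h (h (h (h (t) (s)) (m (t) (s))) (m (h (t) (s)) (m (t) (s)))) (m (h (t) (m (t) (s))) (m (k (h (k (t) (t)) (s)) (t)) (m (t) (s)))))
4. (h (h (h (h (t) (s)) (m (t) (s))) (m (h (t) (s)) (m (t) (s)))) (m (h (t) (m (t) (s))) (m (k (h (k (t) (t)) (s)) (t)) (m (t) (s)))))  →  (h (h (h (h (t) (s)) (m (t) (s))) (m (h (t) (s)) (m (t) (s)))) (m (h (t) (m (t) (s))) (m (h (k (t) (t)) (s)) (m (t) (s)))))
5. (h (h (h (h (t) (s)) (m (t) (s))) (m (h (t) (s)) (m (t) (s)))) (m (h (t) (m (t) (s))) (m (h (k (t) (t)) (s)) (m (t) (s)))))  →  (h (h (h (h (t) (s)) (m (t) (s))) (m (h (t) (s)) (m (t) (s)))) (m (h (t) (m (t) (s))) (m (h (t) (s)) (m (t) (s)))))

normal form = (h (h (h (h (t) (s)) (m (t) (s))) (m (h (t) (s)) (m (t) (s)))) (m (h (t) (m (t) (s))) (m (h (t) (s)) (m (t) (s)))))


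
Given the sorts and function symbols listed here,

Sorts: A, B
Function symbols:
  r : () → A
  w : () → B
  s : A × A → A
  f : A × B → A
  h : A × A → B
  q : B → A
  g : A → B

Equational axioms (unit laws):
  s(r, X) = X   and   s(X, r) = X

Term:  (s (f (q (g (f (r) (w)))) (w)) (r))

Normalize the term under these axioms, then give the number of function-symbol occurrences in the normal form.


size = 7

1. (s (f (q (g (f (r) (w)))) (w)) (r))  →  (f (q (g (f (r) (w)))) (w))
normal form: (f (q (g (f (r) (w)))) (w))


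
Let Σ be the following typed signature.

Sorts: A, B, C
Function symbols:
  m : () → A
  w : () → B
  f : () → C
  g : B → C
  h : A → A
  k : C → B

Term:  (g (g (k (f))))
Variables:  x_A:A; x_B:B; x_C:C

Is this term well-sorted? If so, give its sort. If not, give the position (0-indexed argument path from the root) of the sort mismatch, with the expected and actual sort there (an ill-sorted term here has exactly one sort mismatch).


ill-sorted at position [0]: expected B, got C

      (f) : C
    (k (f)) : B
  (g (k (f))) : C
(g (g (k (f)))) : ✗ arg 0 at [0] has sort C, expected B


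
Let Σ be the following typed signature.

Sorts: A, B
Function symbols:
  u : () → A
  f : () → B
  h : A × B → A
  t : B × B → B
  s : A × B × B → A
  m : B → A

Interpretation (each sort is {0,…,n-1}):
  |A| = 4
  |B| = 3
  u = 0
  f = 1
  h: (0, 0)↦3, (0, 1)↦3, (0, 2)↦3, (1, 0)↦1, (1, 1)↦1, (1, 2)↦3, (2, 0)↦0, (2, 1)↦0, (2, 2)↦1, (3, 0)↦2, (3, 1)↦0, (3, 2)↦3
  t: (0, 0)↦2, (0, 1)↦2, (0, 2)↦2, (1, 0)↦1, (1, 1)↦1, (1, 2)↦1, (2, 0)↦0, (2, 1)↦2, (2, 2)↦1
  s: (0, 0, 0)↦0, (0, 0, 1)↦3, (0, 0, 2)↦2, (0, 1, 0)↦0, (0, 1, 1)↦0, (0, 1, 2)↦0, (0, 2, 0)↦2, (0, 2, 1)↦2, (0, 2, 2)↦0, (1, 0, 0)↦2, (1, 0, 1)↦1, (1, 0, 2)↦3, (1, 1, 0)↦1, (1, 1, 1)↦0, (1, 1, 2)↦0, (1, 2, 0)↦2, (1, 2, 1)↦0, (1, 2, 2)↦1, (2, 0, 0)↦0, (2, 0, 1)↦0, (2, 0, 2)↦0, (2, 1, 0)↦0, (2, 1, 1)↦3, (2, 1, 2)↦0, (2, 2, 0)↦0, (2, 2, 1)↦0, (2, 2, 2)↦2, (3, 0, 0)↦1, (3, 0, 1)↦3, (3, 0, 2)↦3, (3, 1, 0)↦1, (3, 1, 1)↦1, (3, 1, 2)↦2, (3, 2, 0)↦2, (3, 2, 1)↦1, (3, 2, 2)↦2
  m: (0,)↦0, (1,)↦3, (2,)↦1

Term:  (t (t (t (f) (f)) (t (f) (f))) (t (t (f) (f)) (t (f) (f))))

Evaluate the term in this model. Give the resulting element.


value = 1

  f = 1
  f = 1
  (t (f) (f)) = t(1, 1) = 1
  f = 1
  f = 1
  (t (f) (f)) = t(1, 1) = 1
  (t (t (f) (f)) (t (f) (f))) = t(1, 1) = 1
  f = 1
  f = 1
  (t (f) (f)) = t(1, 1) = 1
  f = 1
  f = 1
  (t (f) (f)) = t(1, 1) = 1
  (t (t (f) (f)) (t (f) (f))) = t(1, 1) = 1
  (t (t (t (f) (f)) (t (f) (f))) (t (t (f) (f)) (t (f) (f)))) = t(1, 1) = 1
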